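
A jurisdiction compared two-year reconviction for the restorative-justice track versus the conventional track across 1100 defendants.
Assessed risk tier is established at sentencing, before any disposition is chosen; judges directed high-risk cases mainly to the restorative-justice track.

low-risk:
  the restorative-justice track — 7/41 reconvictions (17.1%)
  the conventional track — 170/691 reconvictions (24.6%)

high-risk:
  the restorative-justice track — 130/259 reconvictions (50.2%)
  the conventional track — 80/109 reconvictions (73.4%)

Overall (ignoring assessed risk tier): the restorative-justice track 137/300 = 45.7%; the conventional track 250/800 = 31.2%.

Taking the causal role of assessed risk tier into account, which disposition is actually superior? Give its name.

the restorative-justice track

Assessed risk tier satisfies the back-door criterion: it is not a descendant of the disposition, and it blocks the spurious path from disposition to outcome. Adjusting for it (i.e., using the within-assessed risk tier rates) gives the causal effect.
Within each level — low-risk: 17.1% vs 24.6%; high-risk: 50.2% vs 73.4% — the restorative-justice track is lower every time.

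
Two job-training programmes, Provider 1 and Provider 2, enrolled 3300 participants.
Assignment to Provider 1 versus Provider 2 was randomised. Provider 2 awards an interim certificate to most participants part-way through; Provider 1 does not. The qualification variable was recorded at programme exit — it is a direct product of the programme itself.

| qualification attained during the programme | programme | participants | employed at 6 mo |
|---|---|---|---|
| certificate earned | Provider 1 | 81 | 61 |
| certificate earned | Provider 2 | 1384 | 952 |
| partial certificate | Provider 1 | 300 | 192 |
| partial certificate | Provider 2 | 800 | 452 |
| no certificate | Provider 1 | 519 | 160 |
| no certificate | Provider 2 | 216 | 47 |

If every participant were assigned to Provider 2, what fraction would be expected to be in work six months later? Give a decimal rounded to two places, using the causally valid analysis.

0.60

Qualification attained during the programme lies on the pathway programme → qualification attained during the programme → outcome, so adjusting for it blocks the indirect effect. For the total causal effect of programme, use the unadjusted pooled rates.
So P(outcome | do(Provider 2)) is just the pooled rate for Provider 2: 1451/2400 = 0.605.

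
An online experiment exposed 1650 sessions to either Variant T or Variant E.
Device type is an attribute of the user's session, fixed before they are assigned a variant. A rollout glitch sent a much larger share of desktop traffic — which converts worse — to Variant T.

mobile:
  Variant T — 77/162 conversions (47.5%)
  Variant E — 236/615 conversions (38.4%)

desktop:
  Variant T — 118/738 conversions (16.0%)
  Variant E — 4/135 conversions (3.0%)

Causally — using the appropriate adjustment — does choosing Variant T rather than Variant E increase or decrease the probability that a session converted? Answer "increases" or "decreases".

increases

Within every device type level Variant T has the higher rate, yet pooled Variant E does — Simpson's reversal.
Device type satisfies the back-door criterion: it is not a descendant of the variant, and it blocks the spurious path from variant to outcome. Adjusting for it (i.e., using the within-device type rates) gives the causal effect.
Within each level — mobile: 47.5% vs 38.4%; desktop: 16.0% vs 3.0% — Variant T is higher every time.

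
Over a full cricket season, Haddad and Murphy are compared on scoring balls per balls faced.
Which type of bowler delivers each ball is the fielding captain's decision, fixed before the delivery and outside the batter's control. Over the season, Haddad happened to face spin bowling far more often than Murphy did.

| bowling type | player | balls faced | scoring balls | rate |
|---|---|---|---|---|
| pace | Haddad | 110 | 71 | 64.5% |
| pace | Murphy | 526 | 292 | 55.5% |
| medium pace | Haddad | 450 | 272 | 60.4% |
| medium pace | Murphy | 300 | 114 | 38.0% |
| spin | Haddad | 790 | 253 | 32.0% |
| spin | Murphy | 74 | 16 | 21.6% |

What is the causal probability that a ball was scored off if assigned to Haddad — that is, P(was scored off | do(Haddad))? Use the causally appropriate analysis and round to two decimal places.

The bowling type-specific comparison favours Haddad throughout, but the pooled figures favour Murphy. The question is whether to condition on bowling type.
Here bowling type is a common cause — it drives both which player a case falls under and the outcome. The crude comparison mixes populations; the stratum-specific rates are the causally relevant ones.
Standardising Haddad to the population bowling type mix: 0.283·71/110 + 0.333·272/450 + 0.384·253/790 = 0.507.

0.51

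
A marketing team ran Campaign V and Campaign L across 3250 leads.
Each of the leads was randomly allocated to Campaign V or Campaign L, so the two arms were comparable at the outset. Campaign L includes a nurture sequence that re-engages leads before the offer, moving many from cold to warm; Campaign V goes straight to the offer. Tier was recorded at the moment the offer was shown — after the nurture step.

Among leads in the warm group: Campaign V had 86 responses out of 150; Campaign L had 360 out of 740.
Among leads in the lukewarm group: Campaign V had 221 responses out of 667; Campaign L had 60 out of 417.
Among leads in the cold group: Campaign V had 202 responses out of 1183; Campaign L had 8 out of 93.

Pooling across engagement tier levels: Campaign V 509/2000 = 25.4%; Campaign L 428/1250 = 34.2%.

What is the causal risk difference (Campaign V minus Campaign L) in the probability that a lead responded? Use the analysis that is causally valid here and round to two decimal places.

-0.09

Within every engagement tier level Campaign V has the higher rate, yet pooled Campaign L does — Simpson's reversal.
Engagement tier lies on the pathway campaign → engagement tier → outcome, so adjusting for it blocks the indirect effect. For the total causal effect of campaign, use the unadjusted pooled rates.
The causal difference is the pooled difference: 0.255 − 0.342 = -0.088.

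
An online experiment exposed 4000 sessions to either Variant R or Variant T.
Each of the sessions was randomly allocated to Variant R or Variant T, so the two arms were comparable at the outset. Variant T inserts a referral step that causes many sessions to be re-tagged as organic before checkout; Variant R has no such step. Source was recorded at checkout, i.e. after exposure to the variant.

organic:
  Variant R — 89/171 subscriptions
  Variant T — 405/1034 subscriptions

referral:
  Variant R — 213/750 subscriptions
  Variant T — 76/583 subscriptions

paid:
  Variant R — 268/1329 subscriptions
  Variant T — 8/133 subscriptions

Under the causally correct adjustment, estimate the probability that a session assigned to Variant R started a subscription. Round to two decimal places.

Variant R is higher inside every traffic source stratum but Variant T is higher in aggregate. Whether to stratify depends on how traffic source relates to the variant.
Traffic source is recorded after the variant and is itself shifted by it — it sits on the causal path from variant to outcome. Conditioning on a mediator would strip out part of the effect we want; the pooled comparison gives the total causal effect.
So P(outcome | do(Variant R)) is just the pooled rate for Variant R: 570/2250 = 0.253.

0.25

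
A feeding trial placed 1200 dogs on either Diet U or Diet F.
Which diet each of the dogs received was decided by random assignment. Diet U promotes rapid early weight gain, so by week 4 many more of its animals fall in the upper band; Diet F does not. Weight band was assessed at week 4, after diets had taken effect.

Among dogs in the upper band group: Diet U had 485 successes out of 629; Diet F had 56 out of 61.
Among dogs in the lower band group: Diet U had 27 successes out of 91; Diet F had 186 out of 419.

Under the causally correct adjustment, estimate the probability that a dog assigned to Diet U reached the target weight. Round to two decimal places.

Because the diet influences week-4 weight band, week-4 weight band is a post-treatment mediator, not a confounder. Stratifying on it would bias the estimate; the causal effect is the crude pooled difference.
So P(outcome | do(Diet U)) is just the pooled rate for Diet U: 512/720 = 0.711.

0.71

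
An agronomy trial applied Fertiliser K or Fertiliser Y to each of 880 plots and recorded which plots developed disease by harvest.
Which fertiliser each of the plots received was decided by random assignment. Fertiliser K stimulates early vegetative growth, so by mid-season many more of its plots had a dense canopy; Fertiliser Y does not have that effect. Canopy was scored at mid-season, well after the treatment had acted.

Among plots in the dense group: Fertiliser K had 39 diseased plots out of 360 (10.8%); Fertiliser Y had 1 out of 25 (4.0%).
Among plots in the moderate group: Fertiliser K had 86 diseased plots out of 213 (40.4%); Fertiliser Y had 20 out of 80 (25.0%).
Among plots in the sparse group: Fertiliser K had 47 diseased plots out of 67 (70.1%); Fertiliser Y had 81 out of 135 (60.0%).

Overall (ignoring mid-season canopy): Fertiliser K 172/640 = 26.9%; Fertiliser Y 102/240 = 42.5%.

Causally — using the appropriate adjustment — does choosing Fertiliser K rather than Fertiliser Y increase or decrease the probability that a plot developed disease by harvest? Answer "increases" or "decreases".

Mid-season canopy lies on the pathway fertiliser → mid-season canopy → outcome, so adjusting for it blocks the indirect effect. For the total causal effect of fertiliser, use the unadjusted pooled rates.
Pooled: Fertiliser K 26.9% vs Fertiliser Y 42.5%; Fertiliser K is lower overall.

decreases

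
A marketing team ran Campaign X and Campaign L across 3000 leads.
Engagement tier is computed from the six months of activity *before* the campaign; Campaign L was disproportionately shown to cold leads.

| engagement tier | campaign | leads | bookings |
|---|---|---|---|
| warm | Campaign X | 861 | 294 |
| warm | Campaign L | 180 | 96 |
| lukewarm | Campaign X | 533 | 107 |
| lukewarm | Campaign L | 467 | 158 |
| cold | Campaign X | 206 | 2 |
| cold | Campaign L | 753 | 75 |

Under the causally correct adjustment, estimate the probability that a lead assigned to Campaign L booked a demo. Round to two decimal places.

Campaign L is higher inside every engagement tier stratum but Campaign X is higher in aggregate. Whether to stratify depends on how engagement tier relates to the campaign.
The imbalance in engagement tier arose from how leads were allocated, not from anything the campaign did; and engagement tier independently affects the outcome. The pooled gap is confounded — condition on engagement tier.
Standardising Campaign L to the population engagement tier mix: 0.347·96/180 + 0.333·158/467 + 0.320·75/753 = 0.330.

0.33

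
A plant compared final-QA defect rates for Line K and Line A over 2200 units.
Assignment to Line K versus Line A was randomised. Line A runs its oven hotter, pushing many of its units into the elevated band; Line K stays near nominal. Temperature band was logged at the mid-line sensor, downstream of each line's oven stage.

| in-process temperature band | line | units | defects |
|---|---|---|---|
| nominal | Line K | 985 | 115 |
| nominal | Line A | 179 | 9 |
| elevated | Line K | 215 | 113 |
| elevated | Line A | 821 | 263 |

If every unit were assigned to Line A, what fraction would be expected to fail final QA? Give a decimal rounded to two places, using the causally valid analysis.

0.27

The distribution of in-process temperature band is itself part of what the line does — it is an intermediate outcome. Holding it fixed would remove that part of the effect; the total effect is the pooled difference.
So P(outcome | do(Line A)) is just the pooled rate for Line A: 272/1000 = 0.272.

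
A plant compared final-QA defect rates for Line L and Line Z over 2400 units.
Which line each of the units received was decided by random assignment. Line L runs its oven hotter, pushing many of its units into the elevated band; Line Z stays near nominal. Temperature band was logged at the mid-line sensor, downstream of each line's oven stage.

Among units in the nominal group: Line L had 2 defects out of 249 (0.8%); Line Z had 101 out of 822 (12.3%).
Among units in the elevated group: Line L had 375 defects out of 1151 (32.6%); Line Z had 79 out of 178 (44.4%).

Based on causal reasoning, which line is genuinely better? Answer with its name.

In-process temperature band lies on the pathway line → in-process temperature band → outcome, so adjusting for it blocks the indirect effect. For the total causal effect of line, use the unadjusted pooled rates.
Pooled: Line L 26.9% vs Line Z 18.0%; Line Z is lower overall.

Line Z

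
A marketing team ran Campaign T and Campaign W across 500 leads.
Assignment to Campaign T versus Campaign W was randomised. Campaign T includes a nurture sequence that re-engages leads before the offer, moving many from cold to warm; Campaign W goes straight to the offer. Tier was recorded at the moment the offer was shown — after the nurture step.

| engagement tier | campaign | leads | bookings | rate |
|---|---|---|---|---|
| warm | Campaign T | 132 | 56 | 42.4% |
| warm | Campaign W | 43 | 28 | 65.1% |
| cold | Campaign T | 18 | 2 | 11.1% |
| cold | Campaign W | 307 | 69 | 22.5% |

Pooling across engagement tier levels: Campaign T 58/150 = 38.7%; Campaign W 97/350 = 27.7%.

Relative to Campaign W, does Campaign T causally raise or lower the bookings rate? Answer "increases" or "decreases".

increases

Engagement tier here is a post-treatment variable shaped by the campaign; conditioning on it would introduce bias rather than remove it. The overall comparison is the causal one.
Pooled: Campaign T 38.7% vs Campaign W 27.7%; Campaign T is higher overall.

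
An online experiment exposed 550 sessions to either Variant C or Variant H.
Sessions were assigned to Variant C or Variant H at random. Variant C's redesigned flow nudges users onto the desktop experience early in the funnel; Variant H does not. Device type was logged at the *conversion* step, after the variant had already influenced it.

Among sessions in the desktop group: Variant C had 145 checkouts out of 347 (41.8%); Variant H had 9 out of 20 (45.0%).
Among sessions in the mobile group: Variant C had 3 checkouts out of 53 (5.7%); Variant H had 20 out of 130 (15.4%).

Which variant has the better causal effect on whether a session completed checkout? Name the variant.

Device type is downstream of the variant. One should not condition on a consequence of treatment, so the overall rates are the right comparison.
Pooled: Variant C 37.0% vs Variant H 19.3%; Variant C is higher overall.

Variant C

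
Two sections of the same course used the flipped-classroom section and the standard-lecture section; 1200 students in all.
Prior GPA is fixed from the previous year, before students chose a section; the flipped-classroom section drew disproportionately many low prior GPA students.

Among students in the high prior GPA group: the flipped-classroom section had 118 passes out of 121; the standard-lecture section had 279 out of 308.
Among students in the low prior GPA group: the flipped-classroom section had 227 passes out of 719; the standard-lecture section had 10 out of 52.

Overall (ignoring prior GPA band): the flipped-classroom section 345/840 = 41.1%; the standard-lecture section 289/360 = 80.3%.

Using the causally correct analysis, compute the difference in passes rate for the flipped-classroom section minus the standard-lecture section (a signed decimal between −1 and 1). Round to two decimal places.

the flipped-classroom section is higher inside every prior GPA band stratum but the standard-lecture section is higher in aggregate. Whether to stratify depends on how prior GPA band relates to the teaching method.
Prior GPA band differs across teaching methods for reasons unrelated to any effect of the teaching method itself, and it separately predicts the outcome — a classic confounder. We must compare within prior GPA band levels.
Adjusting over the population distribution of prior GPA band: 0.357·(0.975−0.906) + 0.642·(0.316−0.192) = +0.104.

+0.10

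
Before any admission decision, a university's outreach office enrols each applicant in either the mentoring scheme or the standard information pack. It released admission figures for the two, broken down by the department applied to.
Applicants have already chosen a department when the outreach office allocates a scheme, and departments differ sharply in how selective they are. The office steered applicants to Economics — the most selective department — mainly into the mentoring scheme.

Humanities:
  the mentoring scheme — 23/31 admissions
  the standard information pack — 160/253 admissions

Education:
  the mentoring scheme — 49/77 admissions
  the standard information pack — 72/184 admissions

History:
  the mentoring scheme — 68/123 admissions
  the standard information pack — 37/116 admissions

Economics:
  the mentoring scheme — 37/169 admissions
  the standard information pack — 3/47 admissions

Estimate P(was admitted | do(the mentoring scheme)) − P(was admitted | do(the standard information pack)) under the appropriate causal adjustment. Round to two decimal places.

+0.18

Within every department level the mentoring scheme has the higher rate, yet pooled the standard information pack does — Simpson's reversal.
Nothing the outreach scheme does changes department; the imbalance is an allocation artefact. With department also predicting the outcome, the pooled figure is confounded, and the within-stratum comparison is the causal one.
Adjusting over the population distribution of department: 0.284·(0.742−0.632) + 0.261·(0.636−0.391) + 0.239·(0.553−0.319) + 0.216·(0.219−0.064) = +0.184.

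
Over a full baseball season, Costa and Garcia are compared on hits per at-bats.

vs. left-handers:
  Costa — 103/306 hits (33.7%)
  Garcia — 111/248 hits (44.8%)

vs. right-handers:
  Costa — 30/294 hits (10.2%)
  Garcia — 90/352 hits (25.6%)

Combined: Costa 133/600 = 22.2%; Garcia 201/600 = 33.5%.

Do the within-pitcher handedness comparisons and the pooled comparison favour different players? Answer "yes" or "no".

no

Within each pitcher handedness level (vs. left-handers 33.7% vs 44.8%; vs. right-handers 10.2% vs 25.6%), Garcia has the higher rate every time. Pooled: 22.2% vs 33.5% — Garcia has the higher rate overall. They agree.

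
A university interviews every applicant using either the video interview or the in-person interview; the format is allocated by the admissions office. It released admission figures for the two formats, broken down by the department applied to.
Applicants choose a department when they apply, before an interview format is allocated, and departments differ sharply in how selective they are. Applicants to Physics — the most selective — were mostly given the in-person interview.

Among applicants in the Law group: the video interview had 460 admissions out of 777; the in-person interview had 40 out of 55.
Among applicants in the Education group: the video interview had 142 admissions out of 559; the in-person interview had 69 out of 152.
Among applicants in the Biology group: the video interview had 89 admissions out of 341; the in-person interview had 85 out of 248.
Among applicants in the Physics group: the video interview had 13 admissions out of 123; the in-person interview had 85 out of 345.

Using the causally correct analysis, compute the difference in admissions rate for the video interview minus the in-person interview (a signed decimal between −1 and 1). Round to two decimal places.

Here department is a common cause — it drives both which interview format a case falls under and the outcome. The crude comparison mixes populations; the stratum-specific rates are the causally relevant ones.
Adjusting over the population distribution of department: 0.320·(0.592−0.727) + 0.273·(0.254−0.454) + 0.227·(0.261−0.343) + 0.180·(0.106−0.246) = -0.142.

-0.14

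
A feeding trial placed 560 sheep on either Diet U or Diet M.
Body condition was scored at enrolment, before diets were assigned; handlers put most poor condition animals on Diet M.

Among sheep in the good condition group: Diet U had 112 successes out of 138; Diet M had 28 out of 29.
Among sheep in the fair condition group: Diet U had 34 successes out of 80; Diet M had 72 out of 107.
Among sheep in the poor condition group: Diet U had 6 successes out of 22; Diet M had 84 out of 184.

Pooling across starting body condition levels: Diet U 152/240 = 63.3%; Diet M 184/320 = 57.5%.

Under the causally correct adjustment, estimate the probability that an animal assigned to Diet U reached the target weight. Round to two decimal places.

0.48

Starting body condition differs across diets for reasons unrelated to any effect of the diet itself, and it separately predicts the outcome — a classic confounder. We must compare within starting body condition levels.
Standardising Diet U to the population starting body condition mix: 0.298·112/138 + 0.334·34/80 + 0.368·6/22 = 0.484.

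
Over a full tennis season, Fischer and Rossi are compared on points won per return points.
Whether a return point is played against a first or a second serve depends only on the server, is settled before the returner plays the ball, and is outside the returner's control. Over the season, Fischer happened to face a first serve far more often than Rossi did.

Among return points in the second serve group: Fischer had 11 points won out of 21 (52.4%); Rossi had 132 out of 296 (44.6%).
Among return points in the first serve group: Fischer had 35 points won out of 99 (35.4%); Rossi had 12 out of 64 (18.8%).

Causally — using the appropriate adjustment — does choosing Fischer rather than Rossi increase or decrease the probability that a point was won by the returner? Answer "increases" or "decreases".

Serve type differs across players for reasons unrelated to any effect of the player itself, and it separately predicts the outcome — a classic confounder. We must compare within serve type levels.
Within each level — second serve: 52.4% vs 44.6%; first serve: 35.4% vs 18.8% — Fischer is higher every time.

increases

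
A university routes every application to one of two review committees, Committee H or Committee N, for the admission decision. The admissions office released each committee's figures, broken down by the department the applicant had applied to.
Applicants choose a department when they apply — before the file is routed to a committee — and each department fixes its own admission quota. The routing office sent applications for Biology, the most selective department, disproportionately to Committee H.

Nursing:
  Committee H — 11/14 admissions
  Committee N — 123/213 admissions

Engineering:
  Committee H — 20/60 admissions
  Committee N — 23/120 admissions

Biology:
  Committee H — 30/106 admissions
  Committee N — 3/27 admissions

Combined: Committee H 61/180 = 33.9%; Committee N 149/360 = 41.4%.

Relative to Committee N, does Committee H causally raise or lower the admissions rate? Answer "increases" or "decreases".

increases

Committee H is higher inside every department stratum but Committee N is higher in aggregate. Whether to stratify depends on how department relates to the review committee.
Since department is a pre-existing factor (not a product of the review committee) and it affects the outcome on its own, it is a confounder. The stratified rates, not the pooled rate, identify the causal effect.
Within each level — Nursing: 78.6% vs 57.7%; Engineering: 33.3% vs 19.2%; Biology: 28.3% vs 11.1% — Committee H is higher every time.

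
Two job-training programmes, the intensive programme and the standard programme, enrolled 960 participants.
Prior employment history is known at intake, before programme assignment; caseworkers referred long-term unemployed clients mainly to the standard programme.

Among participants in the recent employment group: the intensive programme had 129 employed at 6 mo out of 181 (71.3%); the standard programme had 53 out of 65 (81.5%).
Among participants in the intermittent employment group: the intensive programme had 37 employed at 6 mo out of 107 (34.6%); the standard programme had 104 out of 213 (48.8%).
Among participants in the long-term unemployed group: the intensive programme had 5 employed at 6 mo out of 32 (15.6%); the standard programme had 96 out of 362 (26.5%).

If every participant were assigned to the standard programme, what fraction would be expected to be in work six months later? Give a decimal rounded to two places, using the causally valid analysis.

The prior employment history-specific comparison favours the standard programme throughout, but the pooled figures favour the intensive programme. The question is whether to condition on prior employment history.
Prior employment history is set before the programme has any effect — it is not caused by the programme — and it independently drives the outcome. That makes it a confounder, so the causal comparison is within prior employment history levels.
Standardising the standard programme to the population prior employment history mix: 0.256·53/65 + 0.333·104/213 + 0.410·96/362 = 0.481.

0.48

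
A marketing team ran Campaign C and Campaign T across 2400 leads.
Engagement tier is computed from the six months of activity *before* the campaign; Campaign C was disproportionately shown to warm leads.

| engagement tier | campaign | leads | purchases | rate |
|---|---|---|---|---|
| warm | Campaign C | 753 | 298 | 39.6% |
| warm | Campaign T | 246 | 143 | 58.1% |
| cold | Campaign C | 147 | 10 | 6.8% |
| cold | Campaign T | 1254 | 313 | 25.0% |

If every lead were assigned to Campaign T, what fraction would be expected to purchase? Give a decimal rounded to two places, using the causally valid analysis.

0.39

Engagement tier is set before the campaign has any effect — it is not caused by the campaign — and it independently drives the outcome. That makes it a confounder, so the causal comparison is within engagement tier levels.
Standardising Campaign T to the population engagement tier mix: 0.416·143/246 + 0.584·313/1254 = 0.388.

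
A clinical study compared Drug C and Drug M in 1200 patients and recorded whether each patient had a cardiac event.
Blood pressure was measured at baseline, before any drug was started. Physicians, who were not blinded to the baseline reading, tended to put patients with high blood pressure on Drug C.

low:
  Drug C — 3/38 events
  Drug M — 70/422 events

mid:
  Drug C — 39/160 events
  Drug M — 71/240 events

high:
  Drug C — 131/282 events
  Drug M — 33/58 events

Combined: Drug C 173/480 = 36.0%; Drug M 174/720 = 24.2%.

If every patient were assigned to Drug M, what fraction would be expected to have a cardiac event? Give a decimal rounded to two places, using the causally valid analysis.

0.32

Blood pressure satisfies the back-door criterion: it is not a descendant of the drug, and it blocks the spurious path from drug to outcome. Adjusting for it (i.e., using the within-blood pressure rates) gives the causal effect.
Standardising Drug M to the population blood pressure mix: 0.383·70/422 + 0.333·71/240 + 0.283·33/58 = 0.323.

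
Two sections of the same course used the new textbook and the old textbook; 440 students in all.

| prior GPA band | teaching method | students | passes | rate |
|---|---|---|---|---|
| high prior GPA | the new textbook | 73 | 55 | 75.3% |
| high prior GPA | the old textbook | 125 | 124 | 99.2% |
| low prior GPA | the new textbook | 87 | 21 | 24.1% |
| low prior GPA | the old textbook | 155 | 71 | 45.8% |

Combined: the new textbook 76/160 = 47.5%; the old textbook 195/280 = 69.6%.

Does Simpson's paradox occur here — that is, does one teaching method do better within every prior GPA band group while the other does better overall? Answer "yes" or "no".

Within each prior GPA band level (high prior GPA 75.3% vs 99.2%; low prior GPA 24.1% vs 45.8%), the old textbook has the higher rate every time. Pooled: 47.5% vs 69.6% — the old textbook has the higher rate overall. They agree.

no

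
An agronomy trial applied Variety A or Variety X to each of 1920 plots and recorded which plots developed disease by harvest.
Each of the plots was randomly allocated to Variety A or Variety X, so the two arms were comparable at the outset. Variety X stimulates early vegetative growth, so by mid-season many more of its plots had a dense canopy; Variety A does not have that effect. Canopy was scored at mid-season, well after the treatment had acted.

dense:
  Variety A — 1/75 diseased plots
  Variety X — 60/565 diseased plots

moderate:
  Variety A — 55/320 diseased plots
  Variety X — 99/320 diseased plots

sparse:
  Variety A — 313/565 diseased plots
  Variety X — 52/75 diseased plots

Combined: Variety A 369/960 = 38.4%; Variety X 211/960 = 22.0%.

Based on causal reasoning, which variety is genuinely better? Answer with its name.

Because the variety influences mid-season canopy, mid-season canopy is a post-treatment mediator, not a confounder. Stratifying on it would bias the estimate; the causal effect is the crude pooled difference.
Pooled: Variety A 38.4% vs Variety X 22.0%; Variety X is lower overall.

Variety X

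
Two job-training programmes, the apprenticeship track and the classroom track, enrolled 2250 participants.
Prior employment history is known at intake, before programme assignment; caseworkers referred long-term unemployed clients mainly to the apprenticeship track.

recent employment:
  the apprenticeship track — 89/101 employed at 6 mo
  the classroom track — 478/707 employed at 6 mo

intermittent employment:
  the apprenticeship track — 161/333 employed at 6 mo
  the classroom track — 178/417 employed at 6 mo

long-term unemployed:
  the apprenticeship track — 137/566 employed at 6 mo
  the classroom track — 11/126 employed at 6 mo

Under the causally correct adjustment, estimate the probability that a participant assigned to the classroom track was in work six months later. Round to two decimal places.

0.41

the apprenticeship track is higher inside every prior employment history stratum but the classroom track is higher in aggregate. Whether to stratify depends on how prior employment history relates to the programme.
The imbalance in prior employment history arose from how participants were allocated, not from anything the programme did; and prior employment history independently affects the outcome. The pooled gap is confounded — condition on prior employment history.
Standardising the classroom track to the population prior employment history mix: 0.359·478/707 + 0.333·178/417 + 0.308·11/126 = 0.412.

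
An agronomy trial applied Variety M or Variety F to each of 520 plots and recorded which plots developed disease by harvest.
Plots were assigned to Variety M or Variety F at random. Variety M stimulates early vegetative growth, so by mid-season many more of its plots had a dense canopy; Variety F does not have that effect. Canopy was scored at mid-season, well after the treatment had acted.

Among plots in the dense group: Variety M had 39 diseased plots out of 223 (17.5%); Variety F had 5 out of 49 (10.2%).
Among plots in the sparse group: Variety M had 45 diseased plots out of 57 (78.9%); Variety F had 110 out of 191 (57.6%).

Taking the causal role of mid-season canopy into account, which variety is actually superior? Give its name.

Mid-season canopy is recorded after the variety and is itself shifted by it — it sits on the causal path from variety to outcome. Conditioning on a mediator would strip out part of the effect we want; the pooled comparison gives the total causal effect.
Pooled: Variety M 30.0% vs Variety F 47.9%; Variety M is lower overall.

Variety M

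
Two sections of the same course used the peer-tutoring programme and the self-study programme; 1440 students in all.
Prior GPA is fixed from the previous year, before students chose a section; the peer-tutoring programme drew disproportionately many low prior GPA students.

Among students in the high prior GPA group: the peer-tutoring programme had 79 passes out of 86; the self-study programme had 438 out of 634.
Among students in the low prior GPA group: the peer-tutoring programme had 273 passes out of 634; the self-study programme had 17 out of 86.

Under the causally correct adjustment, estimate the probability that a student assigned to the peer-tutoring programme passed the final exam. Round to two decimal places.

0.67

The imbalance in prior GPA band arose from how students were allocated, not from anything the teaching method did; and prior GPA band independently affects the outcome. The pooled gap is confounded — condition on prior GPA band.
Standardising the peer-tutoring programme to the population prior GPA band mix: 0.500·79/86 + 0.500·273/634 = 0.675.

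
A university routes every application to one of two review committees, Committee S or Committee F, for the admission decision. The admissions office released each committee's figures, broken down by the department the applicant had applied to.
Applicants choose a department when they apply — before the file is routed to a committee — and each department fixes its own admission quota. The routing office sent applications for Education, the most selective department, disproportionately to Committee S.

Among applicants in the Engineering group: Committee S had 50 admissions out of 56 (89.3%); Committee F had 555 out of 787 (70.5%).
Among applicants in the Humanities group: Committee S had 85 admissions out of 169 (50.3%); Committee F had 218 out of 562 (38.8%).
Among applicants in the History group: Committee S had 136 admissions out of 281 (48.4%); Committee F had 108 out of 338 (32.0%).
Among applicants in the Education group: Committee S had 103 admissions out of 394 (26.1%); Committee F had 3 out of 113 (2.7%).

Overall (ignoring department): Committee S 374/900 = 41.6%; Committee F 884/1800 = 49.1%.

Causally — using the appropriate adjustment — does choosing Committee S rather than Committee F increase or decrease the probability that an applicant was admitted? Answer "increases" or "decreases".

increases

Within every department level Committee S has the higher rate, yet pooled Committee F does — Simpson's reversal.
Here department is a common cause — it drives both which review committee a case falls under and the outcome. The crude comparison mixes populations; the stratum-specific rates are the causally relevant ones.
Within each level — Engineering: 89.3% vs 70.5%; Humanities: 50.3% vs 38.8%; History: 48.4% vs 32.0%; Education: 26.1% vs 2.7% — Committee S is higher every time.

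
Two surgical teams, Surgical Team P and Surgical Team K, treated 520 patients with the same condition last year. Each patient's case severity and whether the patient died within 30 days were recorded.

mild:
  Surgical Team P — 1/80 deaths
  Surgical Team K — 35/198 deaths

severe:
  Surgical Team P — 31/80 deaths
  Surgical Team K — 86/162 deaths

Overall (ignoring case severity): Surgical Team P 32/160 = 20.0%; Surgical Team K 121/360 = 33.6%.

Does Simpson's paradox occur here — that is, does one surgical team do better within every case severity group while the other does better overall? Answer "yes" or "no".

no

Within each case severity level (mild 1.2% vs 17.7%; severe 38.8% vs 53.1%), Surgical Team P has the lower rate every time. Pooled: 20.0% vs 33.6% — Surgical Team P has the lower rate overall. They agree.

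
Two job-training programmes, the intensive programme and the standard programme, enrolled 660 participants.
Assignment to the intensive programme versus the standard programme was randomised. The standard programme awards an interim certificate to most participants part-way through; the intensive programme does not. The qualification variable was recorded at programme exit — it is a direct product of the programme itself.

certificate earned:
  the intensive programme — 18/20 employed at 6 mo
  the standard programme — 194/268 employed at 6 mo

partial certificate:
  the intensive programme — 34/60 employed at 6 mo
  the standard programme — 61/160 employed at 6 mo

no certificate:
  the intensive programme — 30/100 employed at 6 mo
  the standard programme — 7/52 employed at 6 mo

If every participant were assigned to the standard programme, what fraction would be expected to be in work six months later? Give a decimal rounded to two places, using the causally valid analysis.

0.55

The distribution of qualification attained during the programme is itself part of what the programme does — it is an intermediate outcome. Holding it fixed would remove that part of the effect; the total effect is the pooled difference.
So P(outcome | do(the standard programme)) is just the pooled rate for the standard programme: 262/480 = 0.546.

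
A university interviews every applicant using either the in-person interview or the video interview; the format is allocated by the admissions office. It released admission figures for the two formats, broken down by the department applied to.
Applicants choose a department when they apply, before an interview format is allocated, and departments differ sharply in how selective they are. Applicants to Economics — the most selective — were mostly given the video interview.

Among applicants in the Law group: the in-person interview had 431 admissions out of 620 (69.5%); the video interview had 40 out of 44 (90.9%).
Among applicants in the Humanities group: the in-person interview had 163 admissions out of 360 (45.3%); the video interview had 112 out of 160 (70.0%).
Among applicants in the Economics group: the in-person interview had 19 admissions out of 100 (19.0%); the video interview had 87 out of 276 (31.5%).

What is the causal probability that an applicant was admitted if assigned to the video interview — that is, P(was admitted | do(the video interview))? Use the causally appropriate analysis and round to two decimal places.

0.70

Here department is a common cause — it drives both which interview format a case falls under and the outcome. The crude comparison mixes populations; the stratum-specific rates are the causally relevant ones.
Standardising the video interview to the population department mix: 0.426·40/44 + 0.333·112/160 + 0.241·87/276 = 0.696.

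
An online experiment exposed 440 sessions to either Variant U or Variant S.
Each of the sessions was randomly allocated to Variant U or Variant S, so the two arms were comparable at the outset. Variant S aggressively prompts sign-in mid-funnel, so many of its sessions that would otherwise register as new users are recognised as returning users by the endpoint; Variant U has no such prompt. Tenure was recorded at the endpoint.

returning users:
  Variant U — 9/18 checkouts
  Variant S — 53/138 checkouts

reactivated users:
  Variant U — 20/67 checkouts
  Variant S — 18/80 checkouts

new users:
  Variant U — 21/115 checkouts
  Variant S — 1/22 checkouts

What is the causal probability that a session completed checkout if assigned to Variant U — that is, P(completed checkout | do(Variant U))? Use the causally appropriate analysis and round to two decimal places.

0.25

The distribution of user tenure is itself part of what the variant does — it is an intermediate outcome. Holding it fixed would remove that part of the effect; the total effect is the pooled difference.
So P(outcome | do(Variant U)) is just the pooled rate for Variant U: 50/200 = 0.250.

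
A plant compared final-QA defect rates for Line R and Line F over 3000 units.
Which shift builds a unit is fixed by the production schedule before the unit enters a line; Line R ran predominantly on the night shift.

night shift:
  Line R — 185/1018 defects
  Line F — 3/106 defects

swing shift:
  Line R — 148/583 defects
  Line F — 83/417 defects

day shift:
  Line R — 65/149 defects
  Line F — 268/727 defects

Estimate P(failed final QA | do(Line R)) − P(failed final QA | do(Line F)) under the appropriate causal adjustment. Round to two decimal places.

+0.10

Nothing the line does changes shift; the imbalance is an allocation artefact. With shift also predicting the outcome, the pooled figure is confounded, and the within-stratum comparison is the causal one.
Adjusting over the population distribution of shift: 0.375·(0.182−0.028) + 0.333·(0.254−0.199) + 0.292·(0.436−0.369) = +0.095.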